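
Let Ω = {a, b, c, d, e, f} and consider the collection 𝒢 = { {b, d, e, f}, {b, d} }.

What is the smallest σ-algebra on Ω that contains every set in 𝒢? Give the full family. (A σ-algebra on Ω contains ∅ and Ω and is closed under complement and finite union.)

σ(𝒢) = { {}, {a, c}, {b, d}, {e, f}, {a, b, c, d}, {a, c, e, f}, {b, d, e, f}, Ω }

Working:
Start: 𝒢 ∪ {∅, Ω} = { {}, {b, d}, {b, d, e, f}, Ω }.
Round 1: 2 new —
  {a, c}  = {b, d, e, f}ᶜ
  {a, c, e, f}  = {b, d}ᶜ
  (now 6)
Round 2: 1 new —
  {a, b, c, d}  = {a, c} ∪ {b, d}
  (now 7)
Round 3 (1 new):
  {e, f}  = {a, b, c, d}ᶜ
  (now 8)
Round 4 adds nothing — fixpoint reached.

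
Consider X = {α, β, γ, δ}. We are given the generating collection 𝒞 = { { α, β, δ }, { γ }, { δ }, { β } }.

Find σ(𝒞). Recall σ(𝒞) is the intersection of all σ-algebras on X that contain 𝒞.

|σ(𝒞)| = 16.  σ(𝒞) = { {}, { α }, { β }, { γ }, { δ }, { α, β }, { α, γ }, { α, δ }, { β, γ }, { β, δ }, { γ, δ }, { α, β, γ }, { α, β, δ }, { α, γ, δ }, { β, γ, δ }, X }

Derivation:
Begin from { {}, { β }, { γ }, { δ }, { α, β, δ }, X } (that is, 𝒞 plus ∅ and X).
Round 1: +5 →
  { β, γ }  = { γ } ∪ { β }
  { β, δ }  = { δ } ∪ { β }
  { γ, δ }  = { γ } ∪ { δ }
  { α, β, γ }  = X∖{ δ }
  { α, γ, δ }  = X∖{ β }
  |family| = 11
Round 2 adds 4:
  { α, β }  = X∖{ γ, δ }
  { α, γ }  = X∖{ β, δ }
  { α, δ }  = X∖{ β, γ }
  { β, γ, δ }  = { γ, δ } ∪ { β }
  |family| = 15
Round 3 adds 1:
  { α }  = X∖{ β, γ, δ }
  |family| = 16
Round 4: closed — nothing new.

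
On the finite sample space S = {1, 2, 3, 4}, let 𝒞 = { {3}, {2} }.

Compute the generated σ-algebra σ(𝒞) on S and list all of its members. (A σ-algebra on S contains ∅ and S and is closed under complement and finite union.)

Seed the family with 𝒞 together with ∅ and S: { {}, {2}, {3}, S }.
Step 1: +3 →
  {2,3}  = {3} ∪ {2}
  {1,2,4}  = S∖{3}
  {1,3,4}  = S∖{2}
  |family| = 7
Step 2 adds 1:
  {1,4}  = S∖{2,3}
  |family| = 8
Step 3: already closed under ᶜ and ∪.

Therefore σ(𝒞) = { {}, {2}, {3}, {1,4}, {2,3}, {1,2,4}, {1,3,4}, S } (|σ(𝒞)| = 8).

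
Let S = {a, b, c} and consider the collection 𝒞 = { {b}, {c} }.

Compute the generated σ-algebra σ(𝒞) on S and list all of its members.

Initial family (4 sets): { ∅, {b}, {c}, S }.
Iteration 1. New:
  {a, b}  = complement {c}
  {a, c}  = complement {b}
  {b, c}  = {c} ∪ {b}
  — 7 sets.
Iteration 2 adds 1:
  {a}  = complement {b, c}
  — 8 sets.
Iteration 3 adds nothing — fixpoint reached.

σ(𝒞) = { ∅, {a}, {b}, {c}, {a, b}, {a, c}, {b, c}, S }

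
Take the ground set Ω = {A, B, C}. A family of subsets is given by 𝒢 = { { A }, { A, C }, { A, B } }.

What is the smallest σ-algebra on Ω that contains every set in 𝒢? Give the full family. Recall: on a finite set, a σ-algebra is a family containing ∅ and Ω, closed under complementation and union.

Seed the family with 𝒢 together with ∅ and Ω: { {  }, { A }, { A, B }, { A, C }, Ω }.
Pass 1 (3 new):
  { B }  = ᶜ of { A, C }
  { C }  = ᶜ of { A, B }
  { B, C }  = ᶜ of { A }
Pass 2: stable.

Therefore σ(𝒢) = { {  }, { A }, { B }, { C }, { A, B }, { A, C }, { B, C }, Ω } (|σ(𝒢)| = 8).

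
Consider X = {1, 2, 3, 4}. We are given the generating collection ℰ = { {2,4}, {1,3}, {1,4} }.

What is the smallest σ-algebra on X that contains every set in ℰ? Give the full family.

Initial family (5 sets): { {}, {1,3}, {1,4}, {2,4}, X }.
Iteration 1 (3 new):
  {2,3}  = ᶜ of {1,4}
  {1,2,4}  = {1,4} ∪ {2,4}
  {1,3,4}  = {1,4} ∪ {1,3}
  [8 total]
Iteration 2: +4 →
  {2}  = ᶜ of {1,3,4}
  {3}  = ᶜ of {1,2,4}
  {1,2,3}  = {2,3} ∪ {1,3}
  {2,3,4}  = {2,3} ∪ {2,4}
  [12 total]
Iteration 3 (2 new):
  {1}  = ᶜ of {2,3,4}
  {4}  = ᶜ of {1,2,3}
  [14 total]
Iteration 4. New:
  {1,2}  = {2} ∪ {1}
  {3,4}  = {3} ∪ {4}
  [16 total]
Iteration 5: stable.

|σ(ℰ)| = 16.  σ(ℰ) = { {}, {1}, {2}, {3}, {4}, {1,2}, {1,3}, {1,4}, {2,3}, {2,4}, {3,4}, {1,2,3}, {1,2,4}, {1,3,4}, {2,3,4}, X }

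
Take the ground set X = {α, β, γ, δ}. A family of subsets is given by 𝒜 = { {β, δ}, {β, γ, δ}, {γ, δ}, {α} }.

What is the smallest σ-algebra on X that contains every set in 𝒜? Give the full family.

Take S₀ = 𝒜 ∪ {∅, X} = { {}, {α}, {β, δ}, {γ, δ}, {β, γ, δ}, X }.
Round 1: +4 →
  {α, β}  = complement {γ, δ}
  {α, γ}  = complement {β, δ}
  {α, β, δ}  = {β, δ} ∪ {α}
  {α, γ, δ}  = {γ, δ} ∪ {α}
  |family| = 10
Round 2 (3 new):
  {β}  = complement {α, γ, δ}
  {γ}  = complement {α, β, δ}
  {α, β, γ}  = {α, β} ∪ {α, γ}
  |family| = 13
Round 3: +2 →
  {δ}  = complement {α, β, γ}
  {β, γ}  = {γ} ∪ {β}
  |family| = 15
Round 4: 1 new —
  {α, δ}  = complement {β, γ}
  |family| = 16
Round 5: stable.

σ(𝒜) = { {}, {α}, {β}, {γ}, {δ}, {α, β}, {α, γ}, {α, δ}, {β, γ}, {β, δ}, {γ, δ}, {α, β, γ}, {α, β, δ}, {α, γ, δ}, {β, γ, δ}, X }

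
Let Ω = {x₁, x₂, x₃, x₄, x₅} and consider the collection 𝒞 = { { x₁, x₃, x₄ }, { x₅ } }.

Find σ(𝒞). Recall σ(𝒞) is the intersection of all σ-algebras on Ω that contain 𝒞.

Initial family (4 sets): { {}, { x₅ }, { x₁, x₃, x₄ }, Ω }.
Round 1 (3 new):
  { x₂, x₅ }  = ᶜ of { x₁, x₃, x₄ }
  { x₁, x₂, x₃, x₄ }  = ᶜ of { x₅ }
  { x₁, x₃, x₄, x₅ }  = { x₁, x₃, x₄ } ∪ { x₅ }
Round 2 adds 1:
  { x₂ }  = ᶜ of { x₁, x₃, x₄, x₅ }
Round 3 adds nothing — fixpoint reached.

Hence σ(𝒞) has 8 members: { {}, { x₂ }, { x₅ }, { x₂, x₅ }, { x₁, x₃, x₄ }, { x₁, x₂, x₃, x₄ }, { x₁, x₃, x₄, x₅ }, Ω }.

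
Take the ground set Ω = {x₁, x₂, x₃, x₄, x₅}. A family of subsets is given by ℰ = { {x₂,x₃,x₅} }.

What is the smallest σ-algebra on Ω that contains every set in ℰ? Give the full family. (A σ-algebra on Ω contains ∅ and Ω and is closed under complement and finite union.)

Answer: σ(ℰ) = { ∅, {x₁,x₄}, {x₂,x₃,x₅}, Ω }

Working:
Start: ℰ ∪ {∅, Ω} = { ∅, {x₂,x₃,x₅}, Ω }.
Iteration 1: +1 →
  {x₁,x₄}  = {x₂,x₃,x₅}ᶜ
  (now 4)
Iteration 2: closed — nothing new.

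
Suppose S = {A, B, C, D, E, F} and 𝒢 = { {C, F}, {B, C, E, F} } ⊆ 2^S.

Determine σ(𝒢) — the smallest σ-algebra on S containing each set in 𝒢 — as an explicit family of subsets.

Take S₀ = 𝒢 ∪ {∅, S} = { {}, {C, F}, {B, C, E, F}, S }.
Round 1: +2 →
  {A, D}  = {B, C, E, F}ᶜ
  {A, B, D, E}  = {C, F}ᶜ
  (now 6)
Round 2 adds 1:
  {A, C, D, F}  = {A, D} ∪ {C, F}
  (now 7)
Round 3 adds 1:
  {B, E}  = {A, C, D, F}ᶜ
  (now 8)
Round 4 adds nothing — fixpoint reached.

σ(𝒢) = { {}, {A, D}, {B, E}, {C, F}, {A, B, D, E}, {A, C, D, F}, {B, C, E, F}, S }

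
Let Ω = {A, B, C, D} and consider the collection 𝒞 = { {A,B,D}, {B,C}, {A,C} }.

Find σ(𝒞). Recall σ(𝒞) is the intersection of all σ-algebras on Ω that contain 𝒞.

σ(𝒞) (16 sets): { {}, {A}, {B}, {C}, {D}, {A,B}, {A,C}, {A,D}, {B,C}, {B,D}, {C,D}, {A,B,C}, {A,B,D}, {A,C,D}, {B,C,D}, Ω }

Trace:
Begin from { {}, {A,C}, {B,C}, {A,B,D}, Ω } (that is, 𝒞 plus ∅ and Ω).
Iteration 1. New:
  {C}  = ᶜ of {A,B,D}
  {A,D}  = ᶜ of {B,C}
  {B,D}  = ᶜ of {A,C}
  {A,B,C}  = {B,C} ∪ {A,C}
  (now 9)
Iteration 2 adds 3:
  {D}  = ᶜ of {A,B,C}
  {A,C,D}  = {C} ∪ {A,D}
  {B,C,D}  = {C} ∪ {B,D}
  (now 12)
Iteration 3 adds 3:
  {A}  = ᶜ of {B,C,D}
  {B}  = ᶜ of {A,C,D}
  {C,D}  = {C} ∪ {D}
  (now 15)
Iteration 4: 1 new —
  {A,B}  = ᶜ of {C,D}
  (now 16)
After Iteration 5 the family is unchanged; done.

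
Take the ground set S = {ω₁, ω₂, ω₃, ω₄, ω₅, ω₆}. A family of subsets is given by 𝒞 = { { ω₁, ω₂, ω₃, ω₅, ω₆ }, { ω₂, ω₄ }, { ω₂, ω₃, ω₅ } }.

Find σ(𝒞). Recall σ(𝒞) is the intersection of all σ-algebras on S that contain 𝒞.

Take S₀ = 𝒞 ∪ {∅, S} = { {}, { ω₂, ω₄ }, { ω₂, ω₃, ω₅ }, { ω₁, ω₂, ω₃, ω₅, ω₆ }, S }.
Step 1. New:
  { ω₄ }  = { ω₁, ω₂, ω₃, ω₅, ω₆ }ᶜ
  { ω₁, ω₄, ω₆ }  = { ω₂, ω₃, ω₅ }ᶜ
  { ω₁, ω₃, ω₅, ω₆ }  = { ω₂, ω₄ }ᶜ
  { ω₂, ω₃, ω₄, ω₅ }  = { ω₂, ω₃, ω₅ } ∪ { ω₂, ω₄ }
  (now 9)
Step 2: 3 new —
  { ω₁, ω₆ }  = { ω₂, ω₃, ω₄, ω₅ }ᶜ
  { ω₁, ω₂, ω₄, ω₆ }  = { ω₁, ω₄, ω₆ } ∪ { ω₂, ω₄ }
  { ω₁, ω₃, ω₄, ω₅, ω₆ }  = { ω₁, ω₃, ω₅, ω₆ } ∪ { ω₁, ω₄, ω₆ }
  (now 12)
Step 3: +2 →
  { ω₂ }  = { ω₁, ω₃, ω₄, ω₅, ω₆ }ᶜ
  { ω₃, ω₅ }  = { ω₁, ω₂, ω₄, ω₆ }ᶜ
  (now 14)
Step 4 (2 new):
  { ω₁, ω₂, ω₆ }  = { ω₁, ω₆ } ∪ { ω₂ }
  { ω₃, ω₄, ω₅ }  = { ω₄ } ∪ { ω₃, ω₅ }
  (now 16)
Step 5 adds nothing — fixpoint reached.

Therefore σ(𝒞) = { {}, { ω₂ }, { ω₄ }, { ω₁, ω₆ }, { ω₂, ω₄ }, { ω₃, ω₅ }, { ω₁, ω₂, ω₆ }, { ω₁, ω₄, ω₆ }, { ω₂, ω₃, ω₅ }, { ω₃, ω₄, ω₅ }, { ω₁, ω₂, ω₄, ω₆ }, { ω₁, ω₃, ω₅, ω₆ }, { ω₂, ω₃, ω₄, ω₅ }, { ω₁, ω₂, ω₃, ω₅, ω₆ }, { ω₁, ω₃, ω₄, ω₅, ω₆ }, S } (|σ(𝒞)| = 16).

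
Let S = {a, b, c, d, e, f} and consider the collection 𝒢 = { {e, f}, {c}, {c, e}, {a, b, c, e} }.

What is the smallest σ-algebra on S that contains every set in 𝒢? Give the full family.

Answer: σ(𝒢) = { {}, {c}, {d}, {e}, {f}, {a, b}, {c, d}, {c, e}, {c, f}, {d, e}, {d, f}, {e, f}, {a, b, c}, {a, b, d}, {a, b, e}, {a, b, f}, {c, d, e}, {c, d, f}, {c, e, f}, {d, e, f}, {a, b, c, d}, {a, b, c, e}, {a, b, c, f}, {a, b, d, e}, {a, b, d, f}, {a, b, e, f}, {c, d, e, f}, {a, b, c, d, e}, {a, b, c, d, f}, {a, b, c, e, f}, {a, b, d, e, f}, S }

Trace:
Begin from { {}, {c}, {c, e}, {e, f}, {a, b, c, e}, S } (that is, 𝒢 plus ∅ and S).
Pass 1: 6 new —
  {d, f}  = complement {a, b, c, e}
  {c, e, f}  = {c} ∪ {e, f}
  {a, b, c, d}  = complement {e, f}
  {a, b, d, f}  = complement {c, e}
  {a, b, c, e, f}  = {e, f} ∪ {a, b, c, e}
  {a, b, d, e, f}  = complement {c}
  (now 12)
Pass 2 adds 7:
  {d}  = complement {a, b, c, e, f}
  {a, b, d}  = complement {c, e, f}
  {c, d, f}  = {c} ∪ {d, f}
  {d, e, f}  = {e, f} ∪ {d, f}
  {c, d, e, f}  = {c, e, f} ∪ {d, f}
  {a, b, c, d, e}  = {c, e} ∪ {a, b, c, d}
  {a, b, c, d, f}  = {a, b, d, f} ∪ {c}
  (now 19)
Pass 3: 7 new —
  {e}  = complement {a, b, c, d, f}
  {f}  = complement {a, b, c, d, e}
  {a, b}  = complement {c, d, e, f}
  {c, d}  = {c} ∪ {d}
  {a, b, c}  = complement {d, e, f}
  {a, b, e}  = complement {c, d, f}
  {c, d, e}  = {c, e} ∪ {d}
  (now 26)
Pass 4 (6 new):
  {c, f}  = {f} ∪ {c}
  {d, e}  = {e} ∪ {d}
  {a, b, f}  = complement {c, d, e}
  {a, b, c, f}  = {a, b, c} ∪ {f}
  {a, b, d, e}  = {a, b, d} ∪ {e}
  {a, b, e, f}  = complement {c, d}
  (now 32)
Pass 5 adds nothing — fixpoint reached.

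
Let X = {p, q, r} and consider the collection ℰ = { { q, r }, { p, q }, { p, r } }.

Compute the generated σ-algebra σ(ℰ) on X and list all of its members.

σ(ℰ) (8 sets): { {  }, { p }, { q }, { r }, { p, q }, { p, r }, { q, r }, X }

Working:
Begin from { {  }, { p, q }, { p, r }, { q, r }, X } (that is, ℰ plus ∅ and X).
Step 1. New:
  { p }  = ᶜ of { q, r }
  { q }  = ᶜ of { p, r }
  { r }  = ᶜ of { p, q }
  [8 total]
Step 2: no new sets; the family is a σ-algebra.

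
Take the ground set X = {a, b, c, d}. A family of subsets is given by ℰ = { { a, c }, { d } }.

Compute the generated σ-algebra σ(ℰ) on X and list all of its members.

|σ(ℰ)| = 8.  σ(ℰ) = { {  }, { b }, { d }, { a, c }, { b, d }, { a, b, c }, { a, c, d }, X }

Check:
Begin from { {  }, { d }, { a, c }, X } (that is, ℰ plus ∅ and X).
Step 1 adds 3:
  { b, d }  = X∖{ a, c }
  { a, b, c }  = X∖{ d }
  { a, c, d }  = { a, c } ∪ { d }
  — 7 sets.
Step 2 (1 new):
  { b }  = X∖{ a, c, d }
  — 8 sets.
After Step 3 the family is unchanged; done.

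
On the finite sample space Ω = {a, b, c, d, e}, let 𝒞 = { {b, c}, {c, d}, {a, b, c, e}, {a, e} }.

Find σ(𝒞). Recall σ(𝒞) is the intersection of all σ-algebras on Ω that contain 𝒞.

Answer: σ(𝒞) = { {}, {b}, {c}, {d}, {a, e}, {b, c}, {b, d}, {c, d}, {a, b, e}, {a, c, e}, {a, d, e}, {b, c, d}, {a, b, c, e}, {a, b, d, e}, {a, c, d, e}, Ω }

Check:
Seed the family with 𝒞 together with ∅ and Ω: { {}, {a, e}, {b, c}, {c, d}, {a, b, c, e}, Ω }.
Round 1. New:
  {d}  = complement {a, b, c, e}
  {a, b, e}  = complement {c, d}
  {a, d, e}  = complement {b, c}
  {b, c, d}  = complement {a, e}
  {a, c, d, e}  = {c, d} ∪ {a, e}
  [11 total]
Round 2: 2 new —
  {b}  = complement {a, c, d, e}
  {a, b, d, e}  = {a, d, e} ∪ {a, b, e}
  [13 total]
Round 3 (2 new):
  {c}  = complement {a, b, d, e}
  {b, d}  = {d} ∪ {b}
  [15 total]
Round 4 adds 1:
  {a, c, e}  = complement {b, d}
  [16 total]
After Round 5 the family is unchanged; done.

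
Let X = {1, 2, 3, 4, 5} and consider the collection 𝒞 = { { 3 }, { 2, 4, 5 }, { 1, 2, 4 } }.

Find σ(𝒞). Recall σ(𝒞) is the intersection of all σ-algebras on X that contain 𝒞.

Seed the family with 𝒞 together with ∅ and X: { {  }, { 3 }, { 1, 2, 4 }, { 2, 4, 5 }, X }.
Round 1 (5 new):
  { 1, 3 }  = X∖{ 2, 4, 5 }
  { 3, 5 }  = X∖{ 1, 2, 4 }
  { 1, 2, 3, 4 }  = { 3 } ∪ { 1, 2, 4 }
  { 1, 2, 4, 5 }  = X∖{ 3 }
  { 2, 3, 4, 5 }  = { 3 } ∪ { 2, 4, 5 }
  |family| = 10
Round 2: 3 new —
  { 1 }  = X∖{ 2, 3, 4, 5 }
  { 5 }  = X∖{ 1, 2, 3, 4 }
  { 1, 3, 5 }  = { 1, 3 } ∪ { 3, 5 }
  |family| = 13
Round 3. New:
  { 1, 5 }  = { 5 } ∪ { 1 }
  { 2, 4 }  = X∖{ 1, 3, 5 }
  |family| = 15
Round 4 adds 1:
  { 2, 3, 4 }  = X∖{ 1, 5 }
  |family| = 16
Round 5: already closed under ᶜ and ∪.

Hence σ(𝒞) has 16 members: { {  }, { 1 }, { 3 }, { 5 }, { 1, 3 }, { 1, 5 }, { 2, 4 }, { 3, 5 }, { 1, 2, 4 }, { 1, 3, 5 }, { 2, 3, 4 }, { 2, 4, 5 }, { 1, 2, 3, 4 }, { 1, 2, 4, 5 }, { 2, 3, 4, 5 }, X }.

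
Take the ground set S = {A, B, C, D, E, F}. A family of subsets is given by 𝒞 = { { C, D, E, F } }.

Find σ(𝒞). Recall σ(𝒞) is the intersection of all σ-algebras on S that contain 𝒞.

σ(𝒞) = { ∅, { A, B }, { C, D, E, F }, S }

Trace:
Take S₀ = 𝒞 ∪ {∅, S} = { ∅, { C, D, E, F }, S }.
Iteration 1. New:
  { A, B }  = complement { C, D, E, F }
  — 4 sets.
Iteration 2: stable.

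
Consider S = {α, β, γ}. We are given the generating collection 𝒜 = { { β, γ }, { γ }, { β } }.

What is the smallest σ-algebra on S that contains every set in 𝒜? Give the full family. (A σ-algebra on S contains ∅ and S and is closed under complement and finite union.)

σ(𝒜) = { {  }, { α }, { β }, { γ }, { α, β }, { α, γ }, { β, γ }, S }

Check:
Begin from { {  }, { β }, { γ }, { β, γ }, S } (that is, 𝒜 plus ∅ and S).
Pass 1 adds 3:
  { α }  = complement { β, γ }
  { α, β }  = complement { γ }
  { α, γ }  = complement { β }
  (now 8)
Pass 2: stable.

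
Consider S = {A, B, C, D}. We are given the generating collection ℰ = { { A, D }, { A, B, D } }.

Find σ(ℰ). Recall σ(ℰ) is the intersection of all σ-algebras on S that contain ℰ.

σ(ℰ) = { ∅, { B }, { C }, { A, D }, { B, C }, { A, B, D }, { A, C, D }, S }

Trace:
Start: ℰ ∪ {∅, S} = { ∅, { A, D }, { A, B, D }, S }.
Iteration 1: 2 new —
  { C }  = complement { A, B, D }
  { B, C }  = complement { A, D }
Iteration 2 (1 new):
  { A, C, D }  = { C } ∪ { A, D }
Iteration 3: 1 new —
  { B }  = complement { A, C, D }
Iteration 4 adds nothing — fixpoint reached.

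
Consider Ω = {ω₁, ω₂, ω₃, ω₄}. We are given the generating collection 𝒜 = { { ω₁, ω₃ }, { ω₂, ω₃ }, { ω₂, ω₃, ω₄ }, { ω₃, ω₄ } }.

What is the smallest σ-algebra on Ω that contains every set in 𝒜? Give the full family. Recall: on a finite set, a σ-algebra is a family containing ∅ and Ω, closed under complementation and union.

Take S₀ = 𝒜 ∪ {∅, Ω} = { {}, { ω₁, ω₃ }, { ω₂, ω₃ }, { ω₃, ω₄ }, { ω₂, ω₃, ω₄ }, Ω }.
Step 1: +6 →
  { ω₁ }  = ᶜ of { ω₂, ω₃, ω₄ }
  { ω₁, ω₂ }  = ᶜ of { ω₃, ω₄ }
  { ω₁, ω₄ }  = ᶜ of { ω₂, ω₃ }
  { ω₂, ω₄ }  = ᶜ of { ω₁, ω₃ }
  { ω₁, ω₂, ω₃ }  = { ω₂, ω₃ } ∪ { ω₁, ω₃ }
  { ω₁, ω₃, ω₄ }  = { ω₃, ω₄ } ∪ { ω₁, ω₃ }
  [12 total]
Step 2 (3 new):
  { ω₂ }  = ᶜ of { ω₁, ω₃, ω₄ }
  { ω₄ }  = ᶜ of { ω₁, ω₂, ω₃ }
  { ω₁, ω₂, ω₄ }  = { ω₁, ω₂ } ∪ { ω₁, ω₄ }
  [15 total]
Step 3 adds 1:
  { ω₃ }  = ᶜ of { ω₁, ω₂, ω₄ }
  [16 total]
Step 4: already closed under ᶜ and ∪.

Hence σ(𝒜) has 16 members: { {}, { ω₁ }, { ω₂ }, { ω₃ }, { ω₄ }, { ω₁, ω₂ }, { ω₁, ω₃ }, { ω₁, ω₄ }, { ω₂, ω₃ }, { ω₂, ω₄ }, { ω₃, ω₄ }, { ω₁, ω₂, ω₃ }, { ω₁, ω₂, ω₄ }, { ω₁, ω₃, ω₄ }, { ω₂, ω₃, ω₄ }, Ω }.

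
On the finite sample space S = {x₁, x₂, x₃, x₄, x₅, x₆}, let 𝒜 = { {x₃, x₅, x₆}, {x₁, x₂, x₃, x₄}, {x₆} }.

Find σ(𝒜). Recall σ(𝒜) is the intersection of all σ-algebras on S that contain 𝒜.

σ(𝒜) (16 sets): { {}, {x₃}, {x₅}, {x₆}, {x₃, x₅}, {x₃, x₆}, {x₅, x₆}, {x₁, x₂, x₄}, {x₃, x₅, x₆}, {x₁, x₂, x₃, x₄}, {x₁, x₂, x₄, x₅}, {x₁, x₂, x₄, x₆}, {x₁, x₂, x₃, x₄, x₅}, {x₁, x₂, x₃, x₄, x₆}, {x₁, x₂, x₄, x₅, x₆}, S }

Check:
Take S₀ = 𝒜 ∪ {∅, S} = { {}, {x₆}, {x₃, x₅, x₆}, {x₁, x₂, x₃, x₄}, S }.
Pass 1 adds 4:
  {x₅, x₆}  = complement {x₁, x₂, x₃, x₄}
  {x₁, x₂, x₄}  = complement {x₃, x₅, x₆}
  {x₁, x₂, x₃, x₄, x₅}  = complement {x₆}
  {x₁, x₂, x₃, x₄, x₆}  = {x₁, x₂, x₃, x₄} ∪ {x₆}
  [9 total]
Pass 2. New:
  {x₅}  = complement {x₁, x₂, x₃, x₄, x₆}
  {x₁, x₂, x₄, x₆}  = {x₆} ∪ {x₁, x₂, x₄}
  {x₁, x₂, x₄, x₅, x₆}  = {x₅, x₆} ∪ {x₁, x₂, x₄}
  [12 total]
Pass 3: +3 →
  {x₃}  = complement {x₁, x₂, x₄, x₅, x₆}
  {x₃, x₅}  = complement {x₁, x₂, x₄, x₆}
  {x₁, x₂, x₄, x₅}  = {x₁, x₂, x₄} ∪ {x₅}
  [15 total]
Pass 4 adds 1:
  {x₃, x₆}  = complement {x₁, x₂, x₄, x₅}
  [16 total]
Pass 5: closed — nothing new.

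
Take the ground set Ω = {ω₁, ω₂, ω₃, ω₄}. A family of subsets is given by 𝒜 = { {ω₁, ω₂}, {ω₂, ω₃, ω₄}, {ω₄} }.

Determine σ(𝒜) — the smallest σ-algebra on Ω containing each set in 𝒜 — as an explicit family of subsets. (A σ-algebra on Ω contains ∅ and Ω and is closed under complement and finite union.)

σ(𝒜) (16 sets): { {}, {ω₁}, {ω₂}, {ω₃}, {ω₄}, {ω₁, ω₂}, {ω₁, ω₃}, {ω₁, ω₄}, {ω₂, ω₃}, {ω₂, ω₄}, {ω₃, ω₄}, {ω₁, ω₂, ω₃}, {ω₁, ω₂, ω₄}, {ω₁, ω₃, ω₄}, {ω₂, ω₃, ω₄}, Ω }

Derivation:
Take S₀ = 𝒜 ∪ {∅, Ω} = { {}, {ω₄}, {ω₁, ω₂}, {ω₂, ω₃, ω₄}, Ω }.
Iteration 1 adds 4:
  {ω₁}  = complement {ω₂, ω₃, ω₄}
  {ω₃, ω₄}  = complement {ω₁, ω₂}
  {ω₁, ω₂, ω₃}  = complement {ω₄}
  {ω₁, ω₂, ω₄}  = {ω₁, ω₂} ∪ {ω₄}
  [9 total]
Iteration 2: 3 new —
  {ω₃}  = complement {ω₁, ω₂, ω₄}
  {ω₁, ω₄}  = {ω₄} ∪ {ω₁}
  {ω₁, ω₃, ω₄}  = {ω₃, ω₄} ∪ {ω₁}
  [12 total]
Iteration 3: 3 new —
  {ω₂}  = complement {ω₁, ω₃, ω₄}
  {ω₁, ω₃}  = {ω₃} ∪ {ω₁}
  {ω₂, ω₃}  = complement {ω₁, ω₄}
  [15 total]
Iteration 4. New:
  {ω₂, ω₄}  = complement {ω₁, ω₃}
  [16 total]
Iteration 5: already closed under ᶜ and ∪.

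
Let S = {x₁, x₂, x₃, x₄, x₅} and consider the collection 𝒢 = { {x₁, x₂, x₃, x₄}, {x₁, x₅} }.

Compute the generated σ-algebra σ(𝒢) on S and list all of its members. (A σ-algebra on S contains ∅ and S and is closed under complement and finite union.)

σ(𝒢) = { {}, {x₁}, {x₅}, {x₁, x₅}, {x₂, x₃, x₄}, {x₁, x₂, x₃, x₄}, {x₂, x₃, x₄, x₅}, S }

Check:
Start: 𝒢 ∪ {∅, S} = { {}, {x₁, x₅}, {x₁, x₂, x₃, x₄}, S }.
Round 1. New:
  {x₅}  = {x₁, x₂, x₃, x₄}ᶜ
  {x₂, x₃, x₄}  = {x₁, x₅}ᶜ
  (now 6)
Round 2: 1 new —
  {x₂, x₃, x₄, x₅}  = {x₂, x₃, x₄} ∪ {x₅}
  (now 7)
Round 3 adds 1:
  {x₁}  = {x₂, x₃, x₄, x₅}ᶜ
  (now 8)
Round 4 adds nothing — fixpoint reached.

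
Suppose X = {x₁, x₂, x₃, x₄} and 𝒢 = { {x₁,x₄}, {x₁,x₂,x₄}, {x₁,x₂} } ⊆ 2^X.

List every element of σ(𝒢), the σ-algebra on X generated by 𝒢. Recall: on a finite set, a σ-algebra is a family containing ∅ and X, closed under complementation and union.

σ(𝒢) = { {}, {x₁}, {x₂}, {x₃}, {x₄}, {x₁,x₂}, {x₁,x₃}, {x₁,x₄}, {x₂,x₃}, {x₂,x₄}, {x₃,x₄}, {x₁,x₂,x₃}, {x₁,x₂,x₄}, {x₁,x₃,x₄}, {x₂,x₃,x₄}, X }

Derivation:
Begin from { {}, {x₁,x₂}, {x₁,x₄}, {x₁,x₂,x₄}, X } (that is, 𝒢 plus ∅ and X).
Step 1. New:
  {x₃}  = X∖{x₁,x₂,x₄}
  {x₂,x₃}  = X∖{x₁,x₄}
  {x₃,x₄}  = X∖{x₁,x₂}
Step 2 adds 3:
  {x₁,x₂,x₃}  = {x₃} ∪ {x₁,x₂}
  {x₁,x₃,x₄}  = {x₃} ∪ {x₁,x₄}
  {x₂,x₃,x₄}  = {x₃,x₄} ∪ {x₂,x₃}
Step 3 adds 3:
  {x₁}  = X∖{x₂,x₃,x₄}
  {x₂}  = X∖{x₁,x₃,x₄}
  {x₄}  = X∖{x₁,x₂,x₃}
Step 4: +2 →
  {x₁,x₃}  = {x₃} ∪ {x₁}
  {x₂,x₄}  = {x₄} ∪ {x₂}
Step 5: stable.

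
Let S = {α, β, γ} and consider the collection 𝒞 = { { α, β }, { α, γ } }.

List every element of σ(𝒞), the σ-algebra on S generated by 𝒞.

Take S₀ = 𝒞 ∪ {∅, S} = { {}, { α, β }, { α, γ }, S }.
Round 1 adds 2:
  { β }  = S∖{ α, γ }
  { γ }  = S∖{ α, β }
  — 6 sets.
Round 2: +1 →
  { β, γ }  = { γ } ∪ { β }
  — 7 sets.
Round 3: +1 →
  { α }  = S∖{ β, γ }
  — 8 sets.
Round 4: closed — nothing new.

Therefore σ(𝒞) = { {}, { α }, { β }, { γ }, { α, β }, { α, γ }, { β, γ }, S } (|σ(𝒞)| = 8).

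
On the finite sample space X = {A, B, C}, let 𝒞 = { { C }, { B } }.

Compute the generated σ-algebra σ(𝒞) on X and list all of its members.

Seed the family with 𝒞 together with ∅ and X: { ∅, { B }, { C }, X }.
Iteration 1: 3 new —
  { A, B }  = ᶜ of { C }
  { A, C }  = ᶜ of { B }
  { B, C }  = { C } ∪ { B }
  |family| = 7
Iteration 2 (1 new):
  { A }  = ᶜ of { B, C }
  |family| = 8
Iteration 3: already closed under ᶜ and ∪.

Therefore σ(𝒞) = { ∅, { A }, { B }, { C }, { A, B }, { A, C }, { B, C }, X } (|σ(𝒞)| = 8).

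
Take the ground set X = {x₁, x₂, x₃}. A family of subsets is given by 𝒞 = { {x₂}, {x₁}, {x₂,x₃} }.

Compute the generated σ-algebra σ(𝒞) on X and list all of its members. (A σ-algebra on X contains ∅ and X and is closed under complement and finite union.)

Seed the family with 𝒞 together with ∅ and X: { {}, {x₁}, {x₂}, {x₂,x₃}, X }.
Iteration 1 adds 2:
  {x₁,x₂}  = {x₂} ∪ {x₁}
  {x₁,x₃}  = {x₂}ᶜ
  [7 total]
Iteration 2 (1 new):
  {x₃}  = {x₁,x₂}ᶜ
  [8 total]
After Iteration 3 the family is unchanged; done.

σ(𝒞) = { {}, {x₁}, {x₂}, {x₃}, {x₁,x₂}, {x₁,x₃}, {x₂,x₃}, X }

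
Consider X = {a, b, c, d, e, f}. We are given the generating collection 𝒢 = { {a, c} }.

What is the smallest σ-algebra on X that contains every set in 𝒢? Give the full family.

|σ(𝒢)| = 4.  σ(𝒢) = { ∅, {a, c}, {b, d, e, f}, X }

Check:
Seed the family with 𝒢 together with ∅ and X: { ∅, {a, c}, X }.
Iteration 1. New:
  {b, d, e, f}  = complement {a, c}
  |family| = 4
Iteration 2: no new sets; the family is a σ-algebra.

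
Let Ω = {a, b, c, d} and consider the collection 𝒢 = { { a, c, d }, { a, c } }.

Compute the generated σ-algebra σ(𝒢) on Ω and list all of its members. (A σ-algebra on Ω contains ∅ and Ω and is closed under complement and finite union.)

Begin from { ∅, { a, c }, { a, c, d }, Ω } (that is, 𝒢 plus ∅ and Ω).
Step 1. New:
  { b }  = complement { a, c, d }
  { b, d }  = complement { a, c }
Step 2: 1 new —
  { a, b, c }  = { a, c } ∪ { b }
Step 3 adds 1:
  { d }  = complement { a, b, c }
Step 4: no new sets; the family is a σ-algebra.

Hence σ(𝒢) has 8 members: { ∅, { b }, { d }, { a, c }, { b, d }, { a, b, c }, { a, c, d }, Ω }.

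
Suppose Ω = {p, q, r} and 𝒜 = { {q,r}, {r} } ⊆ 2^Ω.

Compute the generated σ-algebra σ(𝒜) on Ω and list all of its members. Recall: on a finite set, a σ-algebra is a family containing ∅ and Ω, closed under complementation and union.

Seed the family with 𝒜 together with ∅ and Ω: { {}, {r}, {q,r}, Ω }.
Pass 1: +2 →
  {p}  = Ω∖{q,r}
  {p,q}  = Ω∖{r}
  |family| = 6
Pass 2: +1 →
  {p,r}  = {r} ∪ {p}
  |family| = 7
Pass 3 adds 1:
  {q}  = Ω∖{p,r}
  |family| = 8
Pass 4: no new sets; the family is a σ-algebra.

σ(𝒜) = { {}, {p}, {q}, {r}, {p,q}, {p,r}, {q,r}, Ω }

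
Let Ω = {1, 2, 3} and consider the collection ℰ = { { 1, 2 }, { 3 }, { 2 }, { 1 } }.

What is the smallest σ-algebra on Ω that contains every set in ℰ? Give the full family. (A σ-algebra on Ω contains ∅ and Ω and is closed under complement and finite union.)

Begin from { {}, { 1 }, { 2 }, { 3 }, { 1, 2 }, Ω } (that is, ℰ plus ∅ and Ω).
Iteration 1: 2 new —
  { 1, 3 }  = { 2 }ᶜ
  { 2, 3 }  = { 1 }ᶜ
Iteration 2 adds nothing — fixpoint reached.

σ(ℰ) = { {}, { 1 }, { 2 }, { 3 }, { 1, 2 }, { 1, 3 }, { 2, 3 }, Ω }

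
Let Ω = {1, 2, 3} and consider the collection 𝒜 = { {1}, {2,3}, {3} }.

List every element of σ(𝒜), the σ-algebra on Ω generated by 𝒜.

|σ(𝒜)| = 8.  σ(𝒜) = { ∅, {1}, {2}, {3}, {1,2}, {1,3}, {2,3}, Ω }

Check:
Seed the family with 𝒜 together with ∅ and Ω: { ∅, {1}, {3}, {2,3}, Ω }.
Step 1: +2 →
  {1,2}  = complement {3}
  {1,3}  = {3} ∪ {1}
  (now 7)
Step 2 adds 1:
  {2}  = complement {1,3}
  (now 8)
Step 3: stable.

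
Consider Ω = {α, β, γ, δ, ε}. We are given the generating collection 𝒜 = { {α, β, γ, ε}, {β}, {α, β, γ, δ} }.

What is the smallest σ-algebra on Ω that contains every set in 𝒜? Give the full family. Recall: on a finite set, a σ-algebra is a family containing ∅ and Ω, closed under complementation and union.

Answer: σ(𝒜) = { {}, {β}, {δ}, {ε}, {α, γ}, {β, δ}, {β, ε}, {δ, ε}, {α, β, γ}, {α, γ, δ}, {α, γ, ε}, {β, δ, ε}, {α, β, γ, δ}, {α, β, γ, ε}, {α, γ, δ, ε}, Ω }

Check:
Start: 𝒜 ∪ {∅, Ω} = { {}, {β}, {α, β, γ, δ}, {α, β, γ, ε}, Ω }.
Round 1 (3 new):
  {δ}  = {α, β, γ, ε}ᶜ
  {ε}  = {α, β, γ, δ}ᶜ
  {α, γ, δ, ε}  = {β}ᶜ
  (now 8)
Round 2 adds 3:
  {β, δ}  = {δ} ∪ {β}
  {β, ε}  = {β} ∪ {ε}
  {δ, ε}  = {δ} ∪ {ε}
  (now 11)
Round 3: +4 →
  {α, β, γ}  = {δ, ε}ᶜ
  {α, γ, δ}  = {β, ε}ᶜ
  {α, γ, ε}  = {β, δ}ᶜ
  {β, δ, ε}  = {δ, ε} ∪ {β, ε}
  (now 15)
Round 4. New:
  {α, γ}  = {β, δ, ε}ᶜ
  (now 16)
After Round 5 the family is unchanged; done.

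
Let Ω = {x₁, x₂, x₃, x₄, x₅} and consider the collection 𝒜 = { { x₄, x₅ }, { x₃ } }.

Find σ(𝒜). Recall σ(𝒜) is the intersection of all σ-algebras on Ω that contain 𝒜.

Start: 𝒜 ∪ {∅, Ω} = { {}, { x₃ }, { x₄, x₅ }, Ω }.
Step 1 (3 new):
  { x₁, x₂, x₃ }  = Ω∖{ x₄, x₅ }
  { x₃, x₄, x₅ }  = { x₃ } ∪ { x₄, x₅ }
  { x₁, x₂, x₄, x₅ }  = Ω∖{ x₃ }
  |family| = 7
Step 2 (1 new):
  { x₁, x₂ }  = Ω∖{ x₃, x₄, x₅ }
  |family| = 8
After Step 3 the family is unchanged; done.

σ(𝒜) = { {}, { x₃ }, { x₁, x₂ }, { x₄, x₅ }, { x₁, x₂, x₃ }, { x₃, x₄, x₅ }, { x₁, x₂, x₄, x₅ }, Ω }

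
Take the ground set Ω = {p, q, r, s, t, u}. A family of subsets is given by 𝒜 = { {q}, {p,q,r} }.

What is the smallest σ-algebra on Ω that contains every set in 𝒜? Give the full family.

Initial family (4 sets): { {}, {q}, {p,q,r}, Ω }.
Round 1: +2 →
  {s,t,u}  = complement {p,q,r}
  {p,r,s,t,u}  = complement {q}
  |family| = 6
Round 2 adds 1:
  {q,s,t,u}  = {q} ∪ {s,t,u}
  |family| = 7
Round 3 adds 1:
  {p,r}  = complement {q,s,t,u}
  |family| = 8
Round 4: closed — nothing new.

Hence σ(𝒜) has 8 members: { {}, {q}, {p,r}, {p,q,r}, {s,t,u}, {q,s,t,u}, {p,r,s,t,u}, Ω }.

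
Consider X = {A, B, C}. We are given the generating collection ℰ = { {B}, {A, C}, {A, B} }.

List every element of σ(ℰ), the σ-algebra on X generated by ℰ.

Initial family (5 sets): { ∅, {B}, {A, B}, {A, C}, X }.
Round 1. New:
  {C}  = complement {A, B}
  [6 total]
Round 2: 1 new —
  {B, C}  = {C} ∪ {B}
  [7 total]
Round 3 (1 new):
  {A}  = complement {B, C}
  [8 total]
Round 4 adds nothing — fixpoint reached.

|σ(ℰ)| = 8.  σ(ℰ) = { ∅, {A}, {B}, {C}, {A, B}, {A, C}, {B, C}, X }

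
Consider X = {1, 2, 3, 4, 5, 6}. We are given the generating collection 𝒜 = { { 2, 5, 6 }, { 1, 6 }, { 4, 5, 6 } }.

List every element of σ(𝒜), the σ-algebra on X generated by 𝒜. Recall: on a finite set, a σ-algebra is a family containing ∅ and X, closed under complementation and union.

σ(𝒜) (64 sets): { {  }, { 1 }, { 2 }, { 3 }, { 4 }, { 5 }, { 6 }, { 1, 2 }, { 1, 3 }, { 1, 4 }, { 1, 5 }, { 1, 6 }, { 2, 3 }, { 2, 4 }, { 2, 5 }, { 2, 6 }, { 3, 4 }, { 3, 5 }, { 3, 6 }, { 4, 5 }, { 4, 6 }, { 5, 6 }, { 1, 2, 3 }, { 1, 2, 4 }, { 1, 2, 5 }, { 1, 2, 6 }, { 1, 3, 4 }, { 1, 3, 5 }, { 1, 3, 6 }, { 1, 4, 5 }, { 1, 4, 6 }, { 1, 5, 6 }, { 2, 3, 4 }, { 2, 3, 5 }, { 2, 3, 6 }, { 2, 4, 5 }, { 2, 4, 6 }, { 2, 5, 6 }, { 3, 4, 5 }, { 3, 4, 6 }, { 3, 5, 6 }, { 4, 5, 6 }, { 1, 2, 3, 4 }, { 1, 2, 3, 5 }, { 1, 2, 3, 6 }, { 1, 2, 4, 5 }, { 1, 2, 4, 6 }, { 1, 2, 5, 6 }, { 1, 3, 4, 5 }, { 1, 3, 4, 6 }, { 1, 3, 5, 6 }, { 1, 4, 5, 6 }, { 2, 3, 4, 5 }, { 2, 3, 4, 6 }, { 2, 3, 5, 6 }, { 2, 4, 5, 6 }, { 3, 4, 5, 6 }, { 1, 2, 3, 4, 5 }, { 1, 2, 3, 4, 6 }, { 1, 2, 3, 5, 6 }, { 1, 2, 4, 5, 6 }, { 1, 3, 4, 5, 6 }, { 2, 3, 4, 5, 6 }, X }

Trace:
Begin from { {  }, { 1, 6 }, { 2, 5, 6 }, { 4, 5, 6 }, X } (that is, 𝒜 plus ∅ and X).
Pass 1. New:
  { 1, 2, 3 }  = X∖{ 4, 5, 6 }
  { 1, 3, 4 }  = X∖{ 2, 5, 6 }
  { 1, 2, 5, 6 }  = { 1, 6 } ∪ { 2, 5, 6 }
  { 1, 4, 5, 6 }  = { 1, 6 } ∪ { 4, 5, 6 }
  { 2, 3, 4, 5 }  = X∖{ 1, 6 }
  { 2, 4, 5, 6 }  = { 2, 5, 6 } ∪ { 4, 5, 6 }
  |family| = 11
Pass 2 (11 new):
  { 1, 3 }  = X∖{ 2, 4, 5, 6 }
  { 2, 3 }  = X∖{ 1, 4, 5, 6 }
  { 3, 4 }  = X∖{ 1, 2, 5, 6 }
  { 1, 2, 3, 4 }  = { 1, 2, 3 } ∪ { 1, 3, 4 }
  { 1, 2, 3, 6 }  = { 1, 2, 3 } ∪ { 1, 6 }
  { 1, 3, 4, 6 }  = { 1, 6 } ∪ { 1, 3, 4 }
  { 1, 2, 3, 4, 5 }  = { 1, 2, 3 } ∪ { 2, 3, 4, 5 }
  { 1, 2, 3, 5, 6 }  = { 1, 2, 3 } ∪ { 2, 5, 6 }
  { 1, 2, 4, 5, 6 }  = { 1, 6 } ∪ { 2, 4, 5, 6 }
  { 1, 3, 4, 5, 6 }  = { 1, 4, 5, 6 } ∪ { 1, 3, 4 }
  { 2, 3, 4, 5, 6 }  = { 2, 5, 6 } ∪ { 2, 3, 4, 5 }
  |family| = 22
Pass 3: +13 →
  { 1 }  = X∖{ 2, 3, 4, 5, 6 }
  { 2 }  = X∖{ 1, 3, 4, 5, 6 }
  { 3 }  = X∖{ 1, 2, 4, 5, 6 }
  { 4 }  = X∖{ 1, 2, 3, 5, 6 }
  { 6 }  = X∖{ 1, 2, 3, 4, 5 }
  { 2, 5 }  = X∖{ 1, 3, 4, 6 }
  { 4, 5 }  = X∖{ 1, 2, 3, 6 }
  { 5, 6 }  = X∖{ 1, 2, 3, 4 }
  { 1, 3, 6 }  = { 1, 6 } ∪ { 1, 3 }
  { 2, 3, 4 }  = { 3, 4 } ∪ { 2, 3 }
  { 2, 3, 5, 6 }  = { 2, 5, 6 } ∪ { 2, 3 }
  { 3, 4, 5, 6 }  = { 3, 4 } ∪ { 4, 5, 6 }
  { 1, 2, 3, 4, 6 }  = { 3, 4 } ∪ { 1, 2, 3, 6 }
  |family| = 35
Pass 4 (22 new):
  { 5 }  = X∖{ 1, 2, 3, 4, 6 }
  { 1, 2 }  = X∖{ 3, 4, 5, 6 }
  { 1, 4 }  = X∖{ 2, 3, 5, 6 }
  { 2, 4 }  = { 2 } ∪ { 4 }
  { 2, 6 }  = { 2 } ∪ { 6 }
  { 3, 6 }  = { 6 } ∪ { 3 }
  { 4, 6 }  = { 6 } ∪ { 4 }
  { 1, 2, 5 }  = { 2, 5 } ∪ { 1 }
  { 1, 2, 6 }  = { 1, 6 } ∪ { 2 }
  { 1, 4, 5 }  = { 1 } ∪ { 4, 5 }
  { 1, 4, 6 }  = { 1, 6 } ∪ { 4 }
  { 1, 5, 6 }  = X∖{ 2, 3, 4 }
  { 2, 3, 5 }  = { 2, 5 } ∪ { 3 }
  { 2, 3, 6 }  = { 6 } ∪ { 2, 3 }
  { 2, 4, 5 }  = X∖{ 1, 3, 6 }
  { 3, 4, 5 }  = { 3, 4 } ∪ { 4, 5 }
  { 3, 4, 6 }  = { 3, 4 } ∪ { 6 }
  { 3, 5, 6 }  = { 5, 6 } ∪ { 3 }
  { 1, 2, 3, 5 }  = { 2, 5 } ∪ { 1, 2, 3 }
  { 1, 3, 4, 5 }  = { 4, 5 } ∪ { 1, 3, 4 }
  { 1, 3, 5, 6 }  = { 5, 6 } ∪ { 1, 3, 6 }
  { 2, 3, 4, 6 }  = { 2, 3, 4 } ∪ { 6 }
  |family| = 57
Pass 5: 7 new —
  { 1, 5 }  = X∖{ 2, 3, 4, 6 }
  { 3, 5 }  = { 5 } ∪ { 3 }
  { 1, 2, 4 }  = X∖{ 3, 5, 6 }
  { 1, 3, 5 }  = { 1, 3 } ∪ { 5 }
  { 2, 4, 6 }  = { 2 } ∪ { 4, 6 }
  { 1, 2, 4, 5 }  = X∖{ 3, 6 }
  { 1, 2, 4, 6 }  = { 1, 6 } ∪ { 2, 4 }
  |family| = 64
Pass 6 adds nothing — fixpoint reached.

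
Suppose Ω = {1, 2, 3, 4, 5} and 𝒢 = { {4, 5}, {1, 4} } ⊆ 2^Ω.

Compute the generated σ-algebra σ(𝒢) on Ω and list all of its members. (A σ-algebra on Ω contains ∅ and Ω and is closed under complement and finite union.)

|σ(𝒢)| = 16.  σ(𝒢) = { {}, {1}, {4}, {5}, {1, 4}, {1, 5}, {2, 3}, {4, 5}, {1, 2, 3}, {1, 4, 5}, {2, 3, 4}, {2, 3, 5}, {1, 2, 3, 4}, {1, 2, 3, 5}, {2, 3, 4, 5}, Ω }

Trace:
Seed the family with 𝒢 together with ∅ and Ω: { {}, {1, 4}, {4, 5}, Ω }.
Pass 1 (3 new):
  {1, 2, 3}  = Ω∖{4, 5}
  {1, 4, 5}  = {4, 5} ∪ {1, 4}
  {2, 3, 5}  = Ω∖{1, 4}
  [7 total]
Pass 2 adds 4:
  {2, 3}  = Ω∖{1, 4, 5}
  {1, 2, 3, 4}  = {1, 2, 3} ∪ {1, 4}
  {1, 2, 3, 5}  = {2, 3, 5} ∪ {1, 2, 3}
  {2, 3, 4, 5}  = {4, 5} ∪ {2, 3, 5}
  [11 total]
Pass 3: +3 →
  {1}  = Ω∖{2, 3, 4, 5}
  {4}  = Ω∖{1, 2, 3, 5}
  {5}  = Ω∖{1, 2, 3, 4}
  [14 total]
Pass 4: +2 →
  {1, 5}  = {5} ∪ {1}
  {2, 3, 4}  = {2, 3} ∪ {4}
  [16 total]
Pass 5: no new sets; the family is a σ-algebra.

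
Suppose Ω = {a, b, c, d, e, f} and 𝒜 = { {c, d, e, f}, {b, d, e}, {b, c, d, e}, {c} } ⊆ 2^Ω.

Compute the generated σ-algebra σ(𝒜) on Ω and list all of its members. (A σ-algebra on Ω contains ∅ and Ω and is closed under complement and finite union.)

Begin from { ∅, {c}, {b, d, e}, {b, c, d, e}, {c, d, e, f}, Ω } (that is, 𝒜 plus ∅ and Ω).
Round 1 (5 new):
  {a, b}  = complement {c, d, e, f}
  {a, f}  = complement {b, c, d, e}
  {a, c, f}  = complement {b, d, e}
  {a, b, d, e, f}  = complement {c}
  {b, c, d, e, f}  = {c, d, e, f} ∪ {b, c, d, e}
  — 11 sets.
Round 2: +7 →
  {a}  = complement {b, c, d, e, f}
  {a, b, c}  = {a, b} ∪ {c}
  {a, b, f}  = {a, b} ∪ {a, f}
  {a, b, c, f}  = {a, b} ∪ {a, c, f}
  {a, b, d, e}  = {a, b} ∪ {b, d, e}
  {a, b, c, d, e}  = {a, b} ∪ {b, c, d, e}
  {a, c, d, e, f}  = {a, c, f} ∪ {c, d, e, f}
  — 18 sets.
Round 3 adds 7:
  {b}  = complement {a, c, d, e, f}
  {f}  = complement {a, b, c, d, e}
  {a, c}  = {c} ∪ {a}
  {c, f}  = complement {a, b, d, e}
  {d, e}  = complement {a, b, c, f}
  {c, d, e}  = complement {a, b, f}
  {d, e, f}  = complement {a, b, c}
  — 25 sets.
Round 4: 7 new —
  {b, c}  = {b} ∪ {c}
  {b, f}  = {b} ∪ {f}
  {a, d, e}  = {d, e} ∪ {a}
  {b, c, f}  = {b} ∪ {c, f}
  {a, c, d, e}  = {c, d, e} ∪ {a, c}
  {a, d, e, f}  = {a, f} ∪ {d, e}
  {b, d, e, f}  = complement {a, c}
  — 32 sets.
Round 5: stable.

Therefore σ(𝒜) = { ∅, {a}, {b}, {c}, {f}, {a, b}, {a, c}, {a, f}, {b, c}, {b, f}, {c, f}, {d, e}, {a, b, c}, {a, b, f}, {a, c, f}, {a, d, e}, {b, c, f}, {b, d, e}, {c, d, e}, {d, e, f}, {a, b, c, f}, {a, b, d, e}, {a, c, d, e}, {a, d, e, f}, {b, c, d, e}, {b, d, e, f}, {c, d, e, f}, {a, b, c, d, e}, {a, b, d, e, f}, {a, c, d, e, f}, {b, c, d, e, f}, Ω } (|σ(𝒜)| = 32).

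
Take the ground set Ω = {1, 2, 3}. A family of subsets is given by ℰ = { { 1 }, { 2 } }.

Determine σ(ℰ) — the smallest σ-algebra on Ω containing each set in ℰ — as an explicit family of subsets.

|σ(ℰ)| = 8.  σ(ℰ) = { ∅, { 1 }, { 2 }, { 3 }, { 1, 2 }, { 1, 3 }, { 2, 3 }, Ω }

Trace:
Start: ℰ ∪ {∅, Ω} = { ∅, { 1 }, { 2 }, Ω }.
Pass 1: 3 new —
  { 1, 2 }  = { 1 } ∪ { 2 }
  { 1, 3 }  = ᶜ of { 2 }
  { 2, 3 }  = ᶜ of { 1 }
Pass 2: +1 →
  { 3 }  = ᶜ of { 1, 2 }
Pass 3 adds nothing — fixpoint reached.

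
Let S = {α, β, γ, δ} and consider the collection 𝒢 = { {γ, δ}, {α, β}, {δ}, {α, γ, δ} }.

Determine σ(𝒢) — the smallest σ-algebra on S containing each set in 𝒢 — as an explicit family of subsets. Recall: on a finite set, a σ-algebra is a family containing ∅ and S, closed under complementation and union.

σ(𝒢) = { {}, {α}, {β}, {γ}, {δ}, {α, β}, {α, γ}, {α, δ}, {β, γ}, {β, δ}, {γ, δ}, {α, β, γ}, {α, β, δ}, {α, γ, δ}, {β, γ, δ}, S }

Check:
Initial family (6 sets): { {}, {δ}, {α, β}, {γ, δ}, {α, γ, δ}, S }.
Pass 1 (3 new):
  {β}  = {α, γ, δ}ᶜ
  {α, β, γ}  = {δ}ᶜ
  {α, β, δ}  = {α, β} ∪ {δ}
  — 9 sets.
Pass 2. New:
  {γ}  = {α, β, δ}ᶜ
  {β, δ}  = {β} ∪ {δ}
  {β, γ, δ}  = {γ, δ} ∪ {β}
  — 12 sets.
Pass 3: 3 new —
  {α}  = {β, γ, δ}ᶜ
  {α, γ}  = {β, δ}ᶜ
  {β, γ}  = {γ} ∪ {β}
  — 15 sets.
Pass 4 (1 new):
  {α, δ}  = {β, γ}ᶜ
  — 16 sets.
Pass 5 adds nothing — fixpoint reached.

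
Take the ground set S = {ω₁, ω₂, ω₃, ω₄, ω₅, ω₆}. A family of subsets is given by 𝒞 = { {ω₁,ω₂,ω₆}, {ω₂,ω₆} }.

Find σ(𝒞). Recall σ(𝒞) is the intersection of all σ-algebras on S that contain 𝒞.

Seed the family with 𝒞 together with ∅ and S: { ∅, {ω₂,ω₆}, {ω₁,ω₂,ω₆}, S }.
Pass 1 adds 2:
  {ω₃,ω₄,ω₅}  = complement {ω₁,ω₂,ω₆}
  {ω₁,ω₃,ω₄,ω₅}  = complement {ω₂,ω₆}
  [6 total]
Pass 2: +1 →
  {ω₂,ω₃,ω₄,ω₅,ω₆}  = {ω₃,ω₄,ω₅} ∪ {ω₂,ω₆}
  [7 total]
Pass 3: +1 →
  {ω₁}  = complement {ω₂,ω₃,ω₄,ω₅,ω₆}
  [8 total]
After Pass 4 the family is unchanged; done.

σ(𝒞) = { ∅, {ω₁}, {ω₂,ω₆}, {ω₁,ω₂,ω₆}, {ω₃,ω₄,ω₅}, {ω₁,ω₃,ω₄,ω₅}, {ω₂,ω₃,ω₄,ω₅,ω₆}, S }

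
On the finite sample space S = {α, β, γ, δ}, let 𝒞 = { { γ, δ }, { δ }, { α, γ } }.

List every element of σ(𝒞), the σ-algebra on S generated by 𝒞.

σ(𝒞) (16 sets): { {  }, { α }, { β }, { γ }, { δ }, { α, β }, { α, γ }, { α, δ }, { β, γ }, { β, δ }, { γ, δ }, { α, β, γ }, { α, β, δ }, { α, γ, δ }, { β, γ, δ }, S }

Check:
Take S₀ = 𝒞 ∪ {∅, S} = { {  }, { δ }, { α, γ }, { γ, δ }, S }.
Pass 1 (4 new):
  { α, β }  = ᶜ of { γ, δ }
  { β, δ }  = ᶜ of { α, γ }
  { α, β, γ }  = ᶜ of { δ }
  { α, γ, δ }  = { γ, δ } ∪ { α, γ }
  [9 total]
Pass 2: 3 new —
  { β }  = ᶜ of { α, γ, δ }
  { α, β, δ }  = { α, β } ∪ { δ }
  { β, γ, δ }  = { γ, δ } ∪ { β, δ }
  [12 total]
Pass 3 adds 2:
  { α }  = ᶜ of { β, γ, δ }
  { γ }  = ᶜ of { α, β, δ }
  [14 total]
Pass 4 (2 new):
  { α, δ }  = { δ } ∪ { α }
  { β, γ }  = { γ } ∪ { β }
  [16 total]
After Pass 5 the family is unchanged; done.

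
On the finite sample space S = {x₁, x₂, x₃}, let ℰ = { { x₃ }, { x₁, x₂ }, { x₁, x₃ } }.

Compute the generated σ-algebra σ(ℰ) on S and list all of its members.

σ(ℰ) (8 sets): { ∅, { x₁ }, { x₂ }, { x₃ }, { x₁, x₂ }, { x₁, x₃ }, { x₂, x₃ }, S }

Working:
Start: ℰ ∪ {∅, S} = { ∅, { x₃ }, { x₁, x₂ }, { x₁, x₃ }, S }.
Round 1. New:
  { x₂ }  = { x₁, x₃ }ᶜ
  (now 6)
Round 2 (1 new):
  { x₂, x₃ }  = { x₃ } ∪ { x₂ }
  (now 7)
Round 3. New:
  { x₁ }  = { x₂, x₃ }ᶜ
  (now 8)
Round 4 adds nothing — fixpoint reached.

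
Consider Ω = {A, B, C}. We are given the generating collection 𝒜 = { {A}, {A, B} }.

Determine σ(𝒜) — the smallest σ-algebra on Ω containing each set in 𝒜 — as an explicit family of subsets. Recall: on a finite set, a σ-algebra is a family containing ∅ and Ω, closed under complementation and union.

σ(𝒜) = { {}, {A}, {B}, {C}, {A, B}, {A, C}, {B, C}, Ω }

Check:
Begin from { {}, {A}, {A, B}, Ω } (that is, 𝒜 plus ∅ and Ω).
Step 1. New:
  {C}  = ᶜ of {A, B}
  {B, C}  = ᶜ of {A}
  [6 total]
Step 2. New:
  {A, C}  = {C} ∪ {A}
  [7 total]
Step 3 adds 1:
  {B}  = ᶜ of {A, C}
  [8 total]
Step 4: no new sets; the family is a σ-algebra.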